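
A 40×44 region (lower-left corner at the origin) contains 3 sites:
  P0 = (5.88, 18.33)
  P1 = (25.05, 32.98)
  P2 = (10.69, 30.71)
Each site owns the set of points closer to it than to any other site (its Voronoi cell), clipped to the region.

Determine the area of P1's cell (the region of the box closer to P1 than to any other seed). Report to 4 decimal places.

1. box [0,40]×[0,44]: [(0, 0) (40, 0) (40, 44) (0, 44)]
2. ⊥bis P1·P0 via (15.465,25.655): [(35.0709, 0) (40, 0) (40, 44) (1.4455, 44)]  |A|=956.639
3. ⊥bis P1·P2 via (17.87,31.845): [(19.7309, 20.0729) (35.0709, 0) (40, 0) (40, 44) (15.9486, 44)]  |A|=783.1307
4. canonical 5-gon: [(19.7309, 20.0729) (35.0709, 0) (40, 0) (40, 44) (15.9486, 44)]
5. shoelace: 783.1307

Area of P1's cell: 783.1307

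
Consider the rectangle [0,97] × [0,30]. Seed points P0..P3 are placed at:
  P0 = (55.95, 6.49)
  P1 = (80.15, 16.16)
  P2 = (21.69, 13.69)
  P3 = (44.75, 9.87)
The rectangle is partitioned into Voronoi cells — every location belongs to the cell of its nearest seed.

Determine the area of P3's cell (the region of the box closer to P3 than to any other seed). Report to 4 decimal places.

1. box [0,97]×[0,30]: [(0, 0) (97, 0) (97, 30) (0, 30)]
2. ⊥bis P3·P0 via (50.35,8.18): [(0, 0) (47.8814, 0) (56.935, 30) (0, 30)]  |A|=1572.2454
3. ⊥bis P3·P1 via (62.45,13.015): [(0, 0) (47.8814, 0) (56.935, 30) (0, 30)]  |A|=1572.2454
4. ⊥bis P3·P2 via (33.22,11.78): [(31.2686, 0) (47.8814, 0) (56.935, 30) (36.2382, 30)]  |A|=559.6431
5. canonical 4-gon: [(31.2686, 0) (47.8814, 0) (56.935, 30) (36.2382, 30)]
6. shoelace: 559.6431

Area of P3's cell: 559.6431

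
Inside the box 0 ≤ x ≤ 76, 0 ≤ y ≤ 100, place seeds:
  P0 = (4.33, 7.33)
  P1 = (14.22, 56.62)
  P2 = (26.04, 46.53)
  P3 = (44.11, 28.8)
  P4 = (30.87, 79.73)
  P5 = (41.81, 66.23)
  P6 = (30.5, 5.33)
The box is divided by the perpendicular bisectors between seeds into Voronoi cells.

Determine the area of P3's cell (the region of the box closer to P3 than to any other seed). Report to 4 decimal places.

1. box [0,76]×[0,100]: [(0, 0) (76, 0) (76, 100) (0, 100)]
2. ⊥bis P3·P0 via (24.22,18.065): [(0, 62.9402) (33.97, 0) (76, 0) (76, 100) (0, 100)]  |A|=6530.9594
3. ⊥bis P3·P1 via (29.165,42.71): [(17.6158, 30.3014) (33.97, 0) (76, 0) (76, 93.0298)]  |A|=3352.5222
4. ⊥bis P3·P2 via (35.075,37.665): [(21.2476, 23.5724) (33.97, 0) (76, 0) (76, 79.3748)]  |A|=2668.3558
5. ⊥bis P3·P4 via (37.49,54.265): [(56.1128, 59.1063) (21.2476, 23.5724) (33.97, 0) (76, 0) (76, 64.2762)]  |A|=2518.2221
6. ⊥bis P3·P5 via (42.96,47.515): [(44.8538, 47.6314) (21.2476, 23.5724) (33.97, 0) (76, 0) (76, 49.5452)]  |A|=2203.8179
7. ⊥bis P3·P6 via (37.305,17.065): [(44.8538, 47.6314) (23.0012, 25.3596) (66.733, 0) (76, 0) (76, 49.5452)]  |A|=1756.3512
8. canonical 5-gon: [(44.8538, 47.6314) (23.0012, 25.3596) (66.733, 0) (76, 0) (76, 49.5452)]
9. shoelace: 1756.3512

Area of P3's cell: 1756.3512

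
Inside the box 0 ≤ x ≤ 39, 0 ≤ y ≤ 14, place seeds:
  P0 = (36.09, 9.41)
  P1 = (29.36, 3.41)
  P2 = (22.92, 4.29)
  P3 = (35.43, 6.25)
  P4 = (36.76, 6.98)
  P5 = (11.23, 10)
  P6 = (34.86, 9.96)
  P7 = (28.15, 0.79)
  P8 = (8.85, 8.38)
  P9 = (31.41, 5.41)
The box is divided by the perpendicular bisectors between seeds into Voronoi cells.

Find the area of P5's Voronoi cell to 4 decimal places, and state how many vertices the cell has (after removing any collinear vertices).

1. box [0,39]×[0,14]: [(0, 0) (39, 0) (39, 14) (0, 14)]
2. ⊥bis P5·P0 via (23.66,9.705): [(0, 0) (23.4297, 0) (23.7619, 14) (0, 14)]  |A|=330.3412
3. ⊥bis P5·P1 via (20.295,6.705): [(0, 0) (17.8578, 0) (22.9466, 14) (0, 14)]  |A|=285.6312
4. ⊥bis P5·P2 via (17.075,7.145): [(0, 0) (13.585, 0) (20.4233, 14) (0, 14)]  |A|=238.0584
5. ⊥bis P5·P3 via (23.33,8.125): [(0, 0) (13.585, 0) (20.4233, 14) (0, 14)]  |A|=238.0584
6. ⊥bis P5·P4 via (23.995,8.49): [(0, 0) (13.585, 0) (20.4233, 14) (0, 14)]  |A|=238.0584
7. ⊥bis P5·P6 via (23.045,9.98): [(0, 0) (13.585, 0) (20.4233, 14) (0, 14)]  |A|=238.0584
8. ⊥bis P5·P7 via (19.69,5.395): [(0, 0) (13.585, 0) (20.4233, 14) (0, 14)]  |A|=238.0584
9. ⊥bis P5·P8 via (10.04,9.19): [(14.7174, 2.3183) (20.4233, 14) (6.766, 14)]  |A|=79.7707
10. ⊥bis P5·P9 via (21.32,7.705): [(14.7174, 2.3183) (20.4233, 14) (6.766, 14)]  |A|=79.7707
11. canonical 3-gon: [(14.7174, 2.3183) (20.4233, 14) (6.766, 14)]
12. shoelace: 79.7707

Area of P5's cell: 79.7707 (3 vertices)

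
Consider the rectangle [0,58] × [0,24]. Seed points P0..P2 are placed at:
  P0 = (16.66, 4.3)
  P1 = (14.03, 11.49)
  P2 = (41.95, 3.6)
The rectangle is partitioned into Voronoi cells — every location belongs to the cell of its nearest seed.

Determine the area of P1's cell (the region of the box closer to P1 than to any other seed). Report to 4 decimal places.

Area of P1's cell: 498.9582

1. box [0,58]×[0,24]: [(0, 0) (58, 0) (58, 24) (0, 24)]
2. ⊥bis P1·P0 via (15.345,7.895): [(0, 2.282) (58, 23.4976) (58, 24) (0, 24)]  |A|=644.3913
3. ⊥bis P1·P2 via (27.99,7.545): [(0, 2.282) (29.5581, 13.0939) (32.6401, 24) (0, 24)]  |A|=498.9582
4. canonical 4-gon: [(0, 2.282) (29.5581, 13.0939) (32.6401, 24) (0, 24)]
5. shoelace: 498.9582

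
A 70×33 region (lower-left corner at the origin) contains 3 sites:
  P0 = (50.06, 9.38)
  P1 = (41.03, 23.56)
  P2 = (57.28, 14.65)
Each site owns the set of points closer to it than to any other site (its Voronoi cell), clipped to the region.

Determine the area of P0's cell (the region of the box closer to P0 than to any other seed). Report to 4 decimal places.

Area of P0's cell: 397.4064

1. box [0,70]×[0,33]: [(0, 0) (70, 0) (70, 33) (0, 33)]
2. ⊥bis P0·P1 via (45.545,16.47): [(19.6818, 0) (70, 0) (70, 32.0432)]  |A|=806.1791
3. ⊥bis P0·P2 via (53.67,12.015): [(48.8718, 18.5886) (19.6818, 0) (62.44, 0)]  |A|=397.4064
4. canonical 3-gon: [(48.8718, 18.5886) (19.6818, 0) (62.44, 0)]
5. shoelace: 397.4064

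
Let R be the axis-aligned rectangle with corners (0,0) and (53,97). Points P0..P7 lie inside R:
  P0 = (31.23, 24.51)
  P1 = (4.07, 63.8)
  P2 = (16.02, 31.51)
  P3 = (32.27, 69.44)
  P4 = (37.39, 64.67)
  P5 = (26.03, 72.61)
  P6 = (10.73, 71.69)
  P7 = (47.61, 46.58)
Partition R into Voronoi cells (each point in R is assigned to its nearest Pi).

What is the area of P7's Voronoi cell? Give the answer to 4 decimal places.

Area of P7's cell: 490.4492

1. box [0,53]×[0,97]: [(0, 0) (53, 0) (53, 97) (0, 97)]
2. ⊥bis P7·P0 via (39.42,35.545): [(0, 64.8019) (53, 25.4661) (53, 97) (0, 97)]  |A|=2748.8971
3. ⊥bis P7·P1 via (25.84,55.19): [(22.9151, 47.7946) (53, 25.4661) (53, 97) (42.3758, 97)]  |A|=1337.4269
4. ⊥bis P7·P2 via (31.815,39.045): [(25.0572, 53.2108) (30.2314, 42.3647) (53, 25.4661) (53, 97) (42.3758, 97)]  |A|=1311.7984
5. ⊥bis P7·P3 via (39.94,58.01): [(26.9319, 49.281) (30.2314, 42.3647) (53, 25.4661) (53, 66.7738)]  |A|=589.2662
6. ⊥bis P7·P4 via (42.5,55.625): [(27.853, 47.3502) (30.2314, 42.3647) (53, 25.4661) (53, 61.557)]  |A|=490.4492
7. ⊥bis P7·P5 via (36.82,59.595): [(27.853, 47.3502) (30.2314, 42.3647) (53, 25.4661) (53, 61.557)]  |A|=490.4492
8. ⊥bis P7·P6 via (29.17,59.135): [(27.853, 47.3502) (30.2314, 42.3647) (53, 25.4661) (53, 61.557)]  |A|=490.4492
9. canonical 4-gon: [(27.853, 47.3502) (30.2314, 42.3647) (53, 25.4661) (53, 61.557)]
10. shoelace: 490.4492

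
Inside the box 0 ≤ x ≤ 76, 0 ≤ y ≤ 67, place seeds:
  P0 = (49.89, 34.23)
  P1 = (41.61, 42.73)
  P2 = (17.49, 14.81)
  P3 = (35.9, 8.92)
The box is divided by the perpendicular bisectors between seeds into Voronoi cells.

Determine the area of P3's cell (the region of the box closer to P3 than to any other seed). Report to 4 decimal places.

Area of P3's cell: 807.8115

1. box [0,76]×[0,67]: [(0, 0) (76, 0) (76, 67) (0, 67)]
2. ⊥bis P3·P0 via (42.895,21.575): [(0, 45.285) (0, 0) (76, 0) (76, 3.2763)]  |A|=1845.3325
3. ⊥bis P3·P1 via (38.755,25.825): [(33.6447, 26.688) (0, 32.3701) (0, 0) (76, 0) (76, 3.2763)]  |A|=1628.0733
4. ⊥bis P3·P2 via (26.695,11.865): [(33.6447, 26.688) (31.5506, 27.0417) (22.899, 0) (76, 0) (76, 3.2763)]  |A|=807.8115
5. canonical 5-gon: [(33.6447, 26.688) (31.5506, 27.0417) (22.899, 0) (76, 0) (76, 3.2763)]
6. shoelace: 807.8115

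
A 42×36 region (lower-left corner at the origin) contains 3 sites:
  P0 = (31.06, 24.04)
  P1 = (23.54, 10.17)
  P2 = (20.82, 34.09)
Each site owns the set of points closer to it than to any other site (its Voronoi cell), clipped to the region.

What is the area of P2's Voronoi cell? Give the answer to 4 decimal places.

1. box [0,42]×[0,36]: [(0, 0) (42, 0) (42, 36) (0, 36)]
2. ⊥bis P2·P0 via (25.94,29.065): [(0, 2.6346) (32.7463, 36) (0, 36)]  |A|=546.2972
3. ⊥bis P2·P1 via (22.18,22.13): [(0, 19.6079) (18.751, 21.7401) (32.7463, 36) (0, 36)]  |A|=387.1644
4. canonical 4-gon: [(0, 19.6079) (18.751, 21.7401) (32.7463, 36) (0, 36)]
5. shoelace: 387.1644

Area of P2's cell: 387.1644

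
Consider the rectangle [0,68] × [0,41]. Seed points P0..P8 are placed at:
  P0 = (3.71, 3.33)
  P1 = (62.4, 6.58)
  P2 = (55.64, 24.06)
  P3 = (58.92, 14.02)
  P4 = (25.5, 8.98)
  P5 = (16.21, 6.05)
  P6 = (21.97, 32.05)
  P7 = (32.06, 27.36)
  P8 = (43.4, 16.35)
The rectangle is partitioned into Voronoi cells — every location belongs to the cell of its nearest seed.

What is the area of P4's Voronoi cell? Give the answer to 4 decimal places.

1. box [0,68]×[0,41]: [(0, 0) (68, 0) (68, 41) (0, 41)]
2. ⊥bis P4·P0 via (14.605,6.155): [(16.2009, 0) (68, 0) (68, 41) (5.5699, 41)]  |A|=2341.697
3. ⊥bis P4·P1 via (43.95,7.78): [(16.2009, 0) (43.444, 0) (46.1107, 41) (5.5699, 41)]  |A|=1389.567
4. ⊥bis P4·P2 via (40.57,16.52): [(16.2009, 0) (43.444, 0) (44.0642, 9.5362) (28.3219, 41) (5.5699, 41)]  |A|=1109.7157
5. ⊥bis P4·P3 via (42.21,11.5): [(16.2009, 0) (43.444, 0) (43.5947, 2.3179) (41.8339, 13.9939) (28.3219, 41) (5.5699, 41)]  |A|=1100.6197
6. ⊥bis P4·P5 via (20.855,7.515): [(23.2252, 0) (43.444, 0) (43.5947, 2.3179) (41.8339, 13.9939) (28.3219, 41) (10.2941, 41)]  |A|=859.7782
7. ⊥bis P4·P6 via (23.735,20.515): [(17.0762, 19.4961) (23.2252, 0) (43.444, 0) (43.5947, 2.3179) (41.8339, 13.9939) (37.5161, 22.6237)]  |A|=463.7615
8. ⊥bis P4·P7 via (28.78,18.17): [(22.6674, 20.3516) (17.0762, 19.4961) (23.2252, 0) (43.444, 0) (43.5947, 2.3179) (41.9109, 13.4835)]  |A|=390.1389
9. ⊥bis P4·P8 via (34.45,12.665): [(32.7697, 16.746) (22.6674, 20.3516) (17.0762, 19.4961) (23.2252, 0) (39.6646, 0)]  |A|=296.5744
10. canonical 5-gon: [(32.7697, 16.746) (22.6674, 20.3516) (17.0762, 19.4961) (23.2252, 0) (39.6646, 0)]
11. shoelace: 296.5744

Area of P4's cell: 296.5744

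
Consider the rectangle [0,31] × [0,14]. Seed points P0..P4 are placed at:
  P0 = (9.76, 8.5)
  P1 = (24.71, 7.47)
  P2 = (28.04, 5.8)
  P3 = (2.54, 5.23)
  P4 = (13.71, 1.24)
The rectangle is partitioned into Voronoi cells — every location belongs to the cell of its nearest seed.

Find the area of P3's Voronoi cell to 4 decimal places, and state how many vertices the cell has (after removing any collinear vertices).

Area of P3's cell: 82.0080 (5 vertices)

1. box [0,31]×[0,14]: [(0, 0) (31, 0) (31, 14) (0, 14)]
2. ⊥bis P3·P0 via (6.15,6.865): [(0, 0) (9.2592, 0) (2.9185, 14) (0, 14)]  |A|=85.244
3. ⊥bis P3·P1 via (13.625,6.35): [(0, 0) (9.2592, 0) (2.9185, 14) (0, 14)]  |A|=85.244
4. ⊥bis P3·P2 via (15.29,5.515): [(0, 0) (9.2592, 0) (2.9185, 14) (0, 14)]  |A|=85.244
5. ⊥bis P3·P4 via (8.125,3.235): [(0, 0) (6.9694, 0) (7.9791, 2.8265) (2.9185, 14) (0, 14)]  |A|=82.008
6. canonical 5-gon: [(0, 0) (6.9694, 0) (7.9791, 2.8265) (2.9185, 14) (0, 14)]
7. shoelace: 82.008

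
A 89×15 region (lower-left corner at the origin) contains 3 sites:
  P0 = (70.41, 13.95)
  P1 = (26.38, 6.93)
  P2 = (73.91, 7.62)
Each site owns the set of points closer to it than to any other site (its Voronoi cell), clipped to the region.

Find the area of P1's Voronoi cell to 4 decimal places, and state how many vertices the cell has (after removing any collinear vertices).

1. box [0,89]×[0,15]: [(0, 0) (89, 0) (89, 15) (0, 15)]
2. ⊥bis P1·P0 via (48.395,10.44): [(0, 0) (50.0595, 0) (47.668, 15) (0, 15)]  |A|=732.9562
3. ⊥bis P1·P2 via (50.145,7.275): [(0, 0) (50.0595, 0) (47.668, 15) (0, 15)]  |A|=732.9562
4. canonical 4-gon: [(0, 0) (50.0595, 0) (47.668, 15) (0, 15)]
5. shoelace: 732.9562

Area of P1's cell: 732.9562 (4 vertices)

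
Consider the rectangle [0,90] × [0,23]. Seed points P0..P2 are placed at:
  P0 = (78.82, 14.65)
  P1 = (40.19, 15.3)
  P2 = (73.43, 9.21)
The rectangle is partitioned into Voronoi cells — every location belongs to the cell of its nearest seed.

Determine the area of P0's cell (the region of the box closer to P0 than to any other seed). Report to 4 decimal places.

1. box [0,90]×[0,23]: [(0, 0) (90, 0) (90, 23) (0, 23)]
2. ⊥bis P0·P1 via (59.505,14.975): [(59.253, 0) (90, 0) (90, 23) (59.64, 23)]  |A|=702.7298
3. ⊥bis P0·P2 via (76.125,11.93): [(88.1657, 0) (90, 0) (90, 23) (64.9523, 23)]  |A|=309.1433
4. canonical 4-gon: [(88.1657, 0) (90, 0) (90, 23) (64.9523, 23)]
5. shoelace: 309.1433

Area of P0's cell: 309.1433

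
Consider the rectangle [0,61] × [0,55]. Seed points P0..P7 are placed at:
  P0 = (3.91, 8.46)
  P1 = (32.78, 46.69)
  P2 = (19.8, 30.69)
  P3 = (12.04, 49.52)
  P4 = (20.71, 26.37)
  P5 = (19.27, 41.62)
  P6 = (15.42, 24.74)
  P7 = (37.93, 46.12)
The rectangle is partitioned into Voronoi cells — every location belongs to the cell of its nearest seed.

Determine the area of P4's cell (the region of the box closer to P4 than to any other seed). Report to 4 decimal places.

1. box [0,61]×[0,55]: [(0, 0) (61, 0) (61, 55) (0, 55)]
2. ⊥bis P4·P0 via (12.31,17.415): [(0, 28.9621) (30.8756, 0) (61, 0) (61, 55) (0, 55)]  |A|=2907.8889
3. ⊥bis P4·P1 via (26.745,36.53): [(0, 52.4164) (0, 28.9621) (30.8756, 0) (61, 0) (61, 16.1827)]  |A|=1645.1611
4. ⊥bis P4·P2 via (20.255,28.53): [(34.9883, 31.6335) (4.0906, 25.125) (30.8756, 0) (61, 0) (61, 16.1827)]  |A|=1162.2574
5. ⊥bis P4·P3 via (16.375,37.945): [(34.9883, 31.6335) (4.0906, 25.125) (30.8756, 0) (61, 0) (61, 16.1827)]  |A|=1162.2574
6. ⊥bis P4·P5 via (19.99,33.995): [(34.9883, 31.6335) (4.0906, 25.125) (30.8756, 0) (61, 0) (61, 16.1827)]  |A|=1162.2574
7. ⊥bis P4·P6 via (18.065,25.555): [(34.9883, 31.6335) (17.3377, 27.9155) (23.9324, 6.5129) (30.8756, 0) (61, 0) (61, 16.1827)]  |A|=1011.2954
8. ⊥bis P4·P7 via (29.32,36.245): [(34.6828, 31.5692) (17.3377, 27.9155) (23.9324, 6.5129) (30.8756, 0) (61, 0) (61, 8.6232)]  |A|=908.6272
9. canonical 6-gon: [(34.6828, 31.5692) (17.3377, 27.9155) (23.9324, 6.5129) (30.8756, 0) (61, 0) (61, 8.6232)]
10. shoelace: 908.6272

Area of P4's cell: 908.6272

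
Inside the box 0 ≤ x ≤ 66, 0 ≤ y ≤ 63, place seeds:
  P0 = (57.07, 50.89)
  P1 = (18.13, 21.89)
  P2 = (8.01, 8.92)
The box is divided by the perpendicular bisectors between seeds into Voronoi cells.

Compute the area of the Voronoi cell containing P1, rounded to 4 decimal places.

1. box [0,66]×[0,63]: [(0, 0) (66, 0) (66, 63) (0, 63)]
2. ⊥bis P1·P0 via (37.6,36.39): [(0, 0) (64.7009, 0) (17.7826, 63) (0, 63)]  |A|=2598.2307
3. ⊥bis P1·P2 via (13.07,15.405): [(0, 25.603) (32.8134, 0) (64.7009, 0) (17.7826, 63) (0, 63)]  |A|=2178.1699
4. canonical 5-gon: [(0, 25.603) (32.8134, 0) (64.7009, 0) (17.7826, 63) (0, 63)]
5. shoelace: 2178.1699

Area of P1's cell: 2178.1699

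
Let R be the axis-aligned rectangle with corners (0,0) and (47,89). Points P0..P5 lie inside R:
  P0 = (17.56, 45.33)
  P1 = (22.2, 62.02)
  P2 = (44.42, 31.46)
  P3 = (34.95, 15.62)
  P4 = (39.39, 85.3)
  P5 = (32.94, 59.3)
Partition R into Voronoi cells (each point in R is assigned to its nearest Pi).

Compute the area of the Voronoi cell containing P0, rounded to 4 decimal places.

1. box [0,47]×[0,89]: [(0, 0) (47, 0) (47, 89) (0, 89)]
2. ⊥bis P0·P1 via (19.88,53.675): [(0, 59.2019) (0, 0) (47, 0) (47, 46.1353)]  |A|=2475.4242
3. ⊥bis P0·P2 via (30.99,38.395): [(36.4951, 49.0558) (0, 59.2019) (0, 0) (11.1635, 0)]  |A|=1354.1059
4. ⊥bis P0·P3 via (26.255,30.475): [(27.1798, 31.0163) (36.4951, 49.0558) (0, 59.2019) (0, 15.1073)]  |A|=975.6736
5. ⊥bis P0·P4 via (28.475,65.315): [(27.1798, 31.0163) (36.4951, 49.0558) (0, 59.2019) (0, 15.1073)]  |A|=975.6736
6. ⊥bis P0·P5 via (25.25,52.315): [(27.1798, 31.0163) (33.4923, 43.2408) (25.4115, 52.1372) (0, 59.2019) (0, 15.1073)]  |A|=938.8218
7. canonical 5-gon: [(27.1798, 31.0163) (33.4923, 43.2408) (25.4115, 52.1372) (0, 59.2019) (0, 15.1073)]
8. shoelace: 938.8218

Area of P0's cell: 938.8218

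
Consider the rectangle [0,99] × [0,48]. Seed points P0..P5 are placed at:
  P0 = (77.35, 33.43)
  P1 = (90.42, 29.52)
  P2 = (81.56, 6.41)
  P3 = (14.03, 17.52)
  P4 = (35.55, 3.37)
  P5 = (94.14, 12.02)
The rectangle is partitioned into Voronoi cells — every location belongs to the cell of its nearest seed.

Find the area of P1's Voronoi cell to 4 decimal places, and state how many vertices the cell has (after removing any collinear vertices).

1. box [0,99]×[0,48]: [(0, 0) (99, 0) (99, 48) (0, 48)]
2. ⊥bis P1·P0 via (83.885,31.475): [(74.469, 0) (99, 0) (99, 48) (88.8286, 48)]  |A|=832.858
3. ⊥bis P1·P2 via (85.99,17.965): [(80.4758, 20.0791) (99, 12.9772) (99, 48) (88.8286, 48)]  |A|=466.3824
4. ⊥bis P1·P3 via (52.225,23.52): [(80.4758, 20.0791) (99, 12.9772) (99, 48) (88.8286, 48)]  |A|=466.3824
5. ⊥bis P1·P4 via (62.985,16.445): [(80.4758, 20.0791) (99, 12.9772) (99, 48) (88.8286, 48)]  |A|=466.3824
6. ⊥bis P1·P5 via (92.28,20.77): [(80.4758, 20.0791) (83.5269, 18.9093) (99, 22.1985) (99, 48) (88.8286, 48)]  |A|=395.0412
7. canonical 5-gon: [(80.4758, 20.0791) (83.5269, 18.9093) (99, 22.1985) (99, 48) (88.8286, 48)]
8. shoelace: 395.0412

Area of P1's cell: 395.0412 (5 vertices)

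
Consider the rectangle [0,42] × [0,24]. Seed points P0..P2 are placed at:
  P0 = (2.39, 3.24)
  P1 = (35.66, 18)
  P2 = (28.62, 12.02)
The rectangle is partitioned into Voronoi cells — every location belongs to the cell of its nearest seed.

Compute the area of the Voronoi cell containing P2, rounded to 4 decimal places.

Area of P2's cell: 490.7934

1. box [0,42]×[0,24]: [(0, 0) (42, 0) (42, 24) (0, 24)]
2. ⊥bis P2·P0 via (15.505,7.63): [(18.059, 0) (42, 0) (42, 24) (10.0254, 24)]  |A|=670.9866
3. ⊥bis P2·P1 via (32.14,15.01): [(18.059, 0) (42, 0) (42, 3.4022) (24.5036, 24) (10.0254, 24)]  |A|=490.7934
4. canonical 5-gon: [(18.059, 0) (42, 0) (42, 3.4022) (24.5036, 24) (10.0254, 24)]
5. shoelace: 490.7934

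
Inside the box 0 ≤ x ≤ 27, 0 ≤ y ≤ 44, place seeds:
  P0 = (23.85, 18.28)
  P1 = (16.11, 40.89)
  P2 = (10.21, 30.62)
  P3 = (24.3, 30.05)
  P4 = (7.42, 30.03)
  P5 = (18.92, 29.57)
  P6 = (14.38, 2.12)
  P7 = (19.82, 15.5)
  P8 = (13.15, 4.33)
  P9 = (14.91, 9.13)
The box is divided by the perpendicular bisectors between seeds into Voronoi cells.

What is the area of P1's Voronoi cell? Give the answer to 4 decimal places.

Area of P1's cell: 155.8630

1. box [0,27]×[0,44]: [(0, 0) (27, 0) (27, 44) (0, 44)]
2. ⊥bis P1·P0 via (19.98,29.585): [(0, 22.7453) (27, 31.9881) (27, 44) (0, 44)]  |A|=449.0984
3. ⊥bis P1·P2 via (13.16,35.755): [(0, 43.3153) (22.4363, 30.4259) (27, 31.9881) (27, 44) (0, 44)]  |A|=218.3414
4. ⊥bis P1·P3 via (20.205,35.47): [(0, 43.3153) (17.3763, 33.3328) (27, 40.6039) (27, 44) (0, 44)]  |A|=166.298
5. ⊥bis P1·P4 via (11.765,35.46): [(6.9071, 39.3472) (17.3763, 33.3328) (27, 40.6039) (27, 44) (1.0925, 44)]  |A|=161.3918
6. ⊥bis P1·P5 via (17.515,35.23): [(6.9071, 39.3472) (15.1121, 34.6335) (21.0482, 36.1071) (27, 40.6039) (27, 44) (1.0925, 44)]  |A|=155.863
7. ⊥bis P1·P6 via (15.245,21.505): [(6.9071, 39.3472) (15.1121, 34.6335) (21.0482, 36.1071) (27, 40.6039) (27, 44) (1.0925, 44)]  |A|=155.863
8. ⊥bis P1·P7 via (17.965,28.195): [(6.9071, 39.3472) (15.1121, 34.6335) (21.0482, 36.1071) (27, 40.6039) (27, 44) (1.0925, 44)]  |A|=155.863
9. ⊥bis P1·P8 via (14.63,22.61): [(6.9071, 39.3472) (15.1121, 34.6335) (21.0482, 36.1071) (27, 40.6039) (27, 44) (1.0925, 44)]  |A|=155.863
10. ⊥bis P1·P9 via (15.51,25.01): [(6.9071, 39.3472) (15.1121, 34.6335) (21.0482, 36.1071) (27, 40.6039) (27, 44) (1.0925, 44)]  |A|=155.863
11. canonical 6-gon: [(6.9071, 39.3472) (15.1121, 34.6335) (21.0482, 36.1071) (27, 40.6039) (27, 44) (1.0925, 44)]
12. shoelace: 155.863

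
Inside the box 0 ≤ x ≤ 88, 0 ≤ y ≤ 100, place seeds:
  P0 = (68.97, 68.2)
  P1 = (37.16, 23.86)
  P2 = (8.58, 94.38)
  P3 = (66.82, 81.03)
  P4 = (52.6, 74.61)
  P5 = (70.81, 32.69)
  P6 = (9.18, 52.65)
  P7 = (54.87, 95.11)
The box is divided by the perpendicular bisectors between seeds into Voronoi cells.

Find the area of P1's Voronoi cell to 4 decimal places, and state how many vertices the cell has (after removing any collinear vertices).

Area of P1's cell: 2138.3121 (5 vertices)

1. box [0,88]×[0,100]: [(0, 0) (88, 0) (88, 100) (0, 100)]
2. ⊥bis P1·P0 via (53.065,46.03): [(0, 84.0994) (0, 0) (88, 0) (88, 20.9672)]  |A|=4622.933
3. ⊥bis P1·P2 via (22.87,59.12): [(30.5055, 62.2145) (0, 49.8514) (0, 0) (88, 0) (88, 20.9672)]  |A|=4100.5568
4. ⊥bis P1·P3 via (51.99,52.445): [(30.5055, 62.2145) (0, 49.8514) (0, 0) (88, 0) (88, 20.9672)]  |A|=4100.5568
5. ⊥bis P1·P4 via (44.88,49.235): [(51.3349, 47.2712) (18.3757, 57.2986) (0, 49.8514) (0, 0) (88, 0) (88, 20.9672)]  |A|=3958.7299
6. ⊥bis P1·P5 via (53.985,28.275): [(48.7977, 48.0431) (18.3757, 57.2986) (0, 49.8514) (0, 0) (61.4046, 0)]  |A|=2889.6662
7. ⊥bis P1·P6 via (23.17,38.255): [(48.7977, 48.0431) (36.9502, 51.6475) (0, 15.7369) (0, 0) (61.4046, 0)]  |A|=2138.3121
8. ⊥bis P1·P7 via (46.015,59.485): [(48.7977, 48.0431) (36.9502, 51.6475) (0, 15.7369) (0, 0) (61.4046, 0)]  |A|=2138.3121
9. canonical 5-gon: [(48.7977, 48.0431) (36.9502, 51.6475) (0, 15.7369) (0, 0) (61.4046, 0)]
10. shoelace: 2138.3121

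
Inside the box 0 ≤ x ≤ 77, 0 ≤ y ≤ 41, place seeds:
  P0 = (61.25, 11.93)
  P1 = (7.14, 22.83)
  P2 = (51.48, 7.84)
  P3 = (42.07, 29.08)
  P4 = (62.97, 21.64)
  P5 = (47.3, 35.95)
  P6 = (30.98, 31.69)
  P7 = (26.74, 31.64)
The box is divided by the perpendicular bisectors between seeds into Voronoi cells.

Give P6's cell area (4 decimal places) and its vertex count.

1. box [0,77]×[0,41]: [(0, 0) (77, 0) (77, 41) (0, 41)]
2. ⊥bis P6·P0 via (46.115,21.81): [(0, 0) (31.8776, 0) (58.6421, 41) (0, 41)]  |A|=1855.6536
3. ⊥bis P6·P1 via (19.06,27.26): [(29.191, 0) (31.8776, 0) (58.6421, 41) (13.9536, 41)]  |A|=971.1886
4. ⊥bis P6·P2 via (41.23,19.765): [(26.5386, 7.1371) (49.3185, 26.7174) (58.6421, 41) (13.9536, 41)]  |A|=828.0396
5. ⊥bis P6·P3 via (36.525,30.385): [(26.5386, 7.1371) (32.1987, 12.0022) (39.0232, 41) (13.9536, 41)]  |A|=489.9287
6. ⊥bis P6·P4 via (46.975,26.665): [(26.5386, 7.1371) (32.1987, 12.0022) (39.0232, 41) (13.9536, 41)]  |A|=489.9287
7. ⊥bis P6·P5 via (39.14,33.82): [(26.5386, 7.1371) (32.1987, 12.0022) (38.19, 37.4595) (37.2658, 41) (13.9536, 41)]  |A|=486.8177
8. ⊥bis P6·P7 via (28.86,31.665): [(29.123, 9.3586) (32.1987, 12.0022) (38.19, 37.4595) (37.2658, 41) (28.7499, 41)]  |A|=194.992
9. canonical 5-gon: [(29.123, 9.3586) (32.1987, 12.0022) (38.19, 37.4595) (37.2658, 41) (28.7499, 41)]
10. shoelace: 194.992

Area of P6's cell: 194.9920 (5 vertices)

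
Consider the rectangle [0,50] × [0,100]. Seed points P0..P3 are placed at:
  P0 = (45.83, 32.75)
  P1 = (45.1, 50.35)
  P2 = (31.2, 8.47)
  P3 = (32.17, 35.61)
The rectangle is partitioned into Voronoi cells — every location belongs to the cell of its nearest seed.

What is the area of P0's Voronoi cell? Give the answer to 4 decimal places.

Area of P0's cell: 282.1056

1. box [0,50]×[0,100]: [(0, 0) (50, 0) (50, 100) (0, 100)]
2. ⊥bis P0·P1 via (45.465,41.55): [(0, 39.6642) (0, 0) (50, 0) (50, 41.7381)]  |A|=2035.0584
3. ⊥bis P0·P2 via (38.515,20.61): [(6.4486, 39.9317) (50, 13.6897) (50, 41.7381)]  |A|=610.7738
4. ⊥bis P0·P3 via (39,34.18): [(40.4999, 41.3441) (36.4228, 21.8707) (50, 13.6897) (50, 41.7381)]  |A|=282.1056
5. canonical 4-gon: [(40.4999, 41.3441) (36.4228, 21.8707) (50, 13.6897) (50, 41.7381)]
6. shoelace: 282.1056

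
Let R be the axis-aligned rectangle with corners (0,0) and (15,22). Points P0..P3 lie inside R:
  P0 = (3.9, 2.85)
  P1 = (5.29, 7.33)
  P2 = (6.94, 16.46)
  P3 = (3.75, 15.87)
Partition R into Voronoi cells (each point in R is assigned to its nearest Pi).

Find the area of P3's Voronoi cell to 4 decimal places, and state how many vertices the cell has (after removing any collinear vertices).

1. box [0,15]×[0,22]: [(0, 0) (15, 0) (15, 22) (0, 22)]
2. ⊥bis P3·P0 via (3.825,9.36): [(0, 9.3159) (15, 9.4887) (15, 22) (0, 22)]  |A|=188.9649
3. ⊥bis P3·P1 via (4.52,11.6): [(0, 10.7849) (15, 13.4898) (15, 22) (0, 22)]  |A|=147.9393
4. ⊥bis P3·P2 via (5.345,16.165): [(0, 10.7849) (6.1354, 11.8913) (4.2658, 22) (0, 22)]  |A|=55.9655
5. canonical 4-gon: [(0, 10.7849) (6.1354, 11.8913) (4.2658, 22) (0, 22)]
6. shoelace: 55.9655

Area of P3's cell: 55.9655 (4 vertices)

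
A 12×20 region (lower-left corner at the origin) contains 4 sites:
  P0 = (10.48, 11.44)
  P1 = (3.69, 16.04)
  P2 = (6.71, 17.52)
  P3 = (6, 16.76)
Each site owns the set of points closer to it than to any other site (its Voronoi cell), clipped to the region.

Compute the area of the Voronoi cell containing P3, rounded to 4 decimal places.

1. box [0,12]×[0,20]: [(0, 0) (12, 0) (12, 20) (0, 20)]
2. ⊥bis P3·P0 via (8.24,14.1): [(0, 7.1611) (12, 17.2663) (12, 20) (0, 20)]  |A|=93.4358
3. ⊥bis P3·P1 via (4.845,16.4): [(6.1187, 12.3136) (12, 17.2663) (12, 20) (3.7229, 20)]  |A|=39.8492
4. ⊥bis P3·P2 via (6.355,17.14): [(3.8993, 19.4341) (6.1187, 12.3136) (8.96, 14.7063)]  |A|=12.7712
5. canonical 3-gon: [(3.8993, 19.4341) (6.1187, 12.3136) (8.96, 14.7063)]
6. shoelace: 12.7712

Area of P3's cell: 12.7712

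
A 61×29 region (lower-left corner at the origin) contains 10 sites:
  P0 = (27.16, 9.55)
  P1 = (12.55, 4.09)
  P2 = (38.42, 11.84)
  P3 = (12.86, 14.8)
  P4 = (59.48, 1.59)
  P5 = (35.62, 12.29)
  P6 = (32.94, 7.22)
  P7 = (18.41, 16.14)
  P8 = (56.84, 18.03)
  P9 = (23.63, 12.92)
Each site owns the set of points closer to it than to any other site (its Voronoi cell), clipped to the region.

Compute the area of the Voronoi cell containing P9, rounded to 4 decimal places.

1. box [0,61]×[0,29]: [(0, 0) (61, 0) (61, 29) (0, 29)]
2. ⊥bis P9·P0 via (25.395,11.235): [(0, 0) (14.6692, 0) (42.3548, 29) (0, 29)]  |A|=826.8483
3. ⊥bis P9·P1 via (18.09,8.505): [(20.2278, 5.8225) (42.3548, 29) (1.7569, 29)]  |A|=470.4795
4. ⊥bis P9·P2 via (31.025,12.38): [(20.2278, 5.8225) (31.4008, 17.5259) (32.2386, 29) (1.7569, 29)]  |A|=412.4427
5. ⊥bis P9·P3 via (18.245,13.86): [(17.4503, 9.3076) (20.2278, 5.8225) (31.4008, 17.5259) (32.2386, 29) (20.8878, 29)]  |A|=224.0761
6. ⊥bis P9·P4 via (41.555,7.255): [(17.4503, 9.3076) (20.2278, 5.8225) (31.4008, 17.5259) (32.2386, 29) (20.8878, 29)]  |A|=224.0761
7. ⊥bis P9·P5 via (29.625,12.605): [(17.4503, 9.3076) (20.2278, 5.8225) (29.7952, 15.8441) (30.4865, 29) (20.8878, 29)]  |A|=204.0437
8. ⊥bis P9·P6 via (28.285,10.07): [(17.4503, 9.3076) (20.2278, 5.8225) (29.7952, 15.8441) (30.4865, 29) (20.8878, 29)]  |A|=204.0437
9. ⊥bis P9·P7 via (21.02,14.53): [(17.6466, 9.0614) (20.2278, 5.8225) (29.7952, 15.8441) (30.4865, 29) (29.9459, 29)]  |A|=111.3846
10. ⊥bis P9·P8 via (40.235,15.475): [(17.6466, 9.0614) (20.2278, 5.8225) (29.7952, 15.8441) (30.4865, 29) (29.9459, 29)]  |A|=111.3846
11. canonical 5-gon: [(17.6466, 9.0614) (20.2278, 5.8225) (29.7952, 15.8441) (30.4865, 29) (29.9459, 29)]
12. shoelace: 111.3846

Area of P9's cell: 111.3846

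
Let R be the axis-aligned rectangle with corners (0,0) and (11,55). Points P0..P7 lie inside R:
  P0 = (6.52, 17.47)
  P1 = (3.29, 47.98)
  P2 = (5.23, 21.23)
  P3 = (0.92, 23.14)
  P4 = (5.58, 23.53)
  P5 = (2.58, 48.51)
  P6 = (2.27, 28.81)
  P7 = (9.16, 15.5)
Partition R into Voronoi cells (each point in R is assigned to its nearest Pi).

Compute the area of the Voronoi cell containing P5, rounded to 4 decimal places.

Area of P5's cell: 42.6268

1. box [0,11]×[0,55]: [(0, 0) (11, 0) (11, 55) (0, 55)]
2. ⊥bis P5·P0 via (4.55,32.99): [(0, 32.4125) (11, 33.8087) (11, 55) (0, 55)]  |A|=240.7836
3. ⊥bis P5·P1 via (2.935,48.245): [(0, 44.3132) (7.9775, 55) (0, 55)]  |A|=42.6268
4. ⊥bis P5·P2 via (3.905,34.87): [(0, 44.3132) (7.9775, 55) (0, 55)]  |A|=42.6268
5. ⊥bis P5·P3 via (1.75,35.825): [(0, 44.3132) (7.9775, 55) (0, 55)]  |A|=42.6268
6. ⊥bis P5·P4 via (4.08,36.02): [(0, 44.3132) (7.9775, 55) (0, 55)]  |A|=42.6268
7. ⊥bis P5·P6 via (2.425,38.66): [(0, 44.3132) (7.9775, 55) (0, 55)]  |A|=42.6268
8. ⊥bis P5·P7 via (5.87,32.005): [(0, 44.3132) (7.9775, 55) (0, 55)]  |A|=42.6268
9. canonical 3-gon: [(0, 44.3132) (7.9775, 55) (0, 55)]
10. shoelace: 42.6268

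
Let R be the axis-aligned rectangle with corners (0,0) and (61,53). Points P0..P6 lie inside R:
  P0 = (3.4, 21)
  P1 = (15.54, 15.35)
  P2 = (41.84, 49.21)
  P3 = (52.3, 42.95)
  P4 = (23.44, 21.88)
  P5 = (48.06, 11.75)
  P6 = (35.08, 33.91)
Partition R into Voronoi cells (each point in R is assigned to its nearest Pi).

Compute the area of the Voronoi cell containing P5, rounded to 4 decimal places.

1. box [0,61]×[0,53]: [(0, 0) (61, 0) (61, 53) (0, 53)]
2. ⊥bis P5·P0 via (25.73,16.375): [(22.3384, 0) (61, 0) (61, 53) (33.3158, 53)]  |A|=1758.164
3. ⊥bis P5·P1 via (31.8,13.55): [(30.3, 0) (61, 0) (61, 53) (36.1672, 53)]  |A|=1471.6203
4. ⊥bis P5·P2 via (44.95,30.48): [(33.463, 28.5727) (30.3, 0) (61, 0) (61, 33.145)]  |A|=894.9469
5. ⊥bis P5·P3 via (50.18,27.35): [(36.9377, 29.1496) (33.463, 28.5727) (30.3, 0) (61, 0) (61, 25.8796)]  |A|=807.5354
6. ⊥bis P5·P4 via (35.75,16.815): [(40.6193, 28.6493) (30.8406, 4.8831) (30.3, 0) (61, 0) (61, 25.8796)]  |A|=720.9405
7. ⊥bis P5·P6 via (41.57,22.83): [(49.455, 27.4485) (37.1627, 20.2485) (30.8406, 4.8831) (30.3, 0) (61, 0) (61, 25.8796)]  |A|=681.7519
8. canonical 6-gon: [(49.455, 27.4485) (37.1627, 20.2485) (30.8406, 4.8831) (30.3, 0) (61, 0) (61, 25.8796)]
9. shoelace: 681.7519

Area of P5's cell: 681.7519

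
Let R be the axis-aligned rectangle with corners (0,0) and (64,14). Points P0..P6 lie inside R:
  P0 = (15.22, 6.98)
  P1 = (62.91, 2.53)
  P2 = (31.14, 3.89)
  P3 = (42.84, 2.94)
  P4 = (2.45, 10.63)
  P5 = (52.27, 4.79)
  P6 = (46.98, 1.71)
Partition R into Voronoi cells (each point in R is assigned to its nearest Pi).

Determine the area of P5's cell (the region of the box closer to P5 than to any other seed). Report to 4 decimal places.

1. box [0,64]×[0,14]: [(0, 0) (64, 0) (64, 14) (0, 14)]
2. ⊥bis P5·P0 via (33.745,5.885): [(33.3971, 0) (64, 0) (64, 14) (34.2247, 14)]  |A|=422.6473
3. ⊥bis P5·P1 via (57.59,3.66): [(33.3971, 0) (56.8126, 0) (59.7863, 14) (34.2247, 14)]  |A|=342.8394
4. ⊥bis P5·P2 via (41.705,4.34): [(41.8899, 0) (56.8126, 0) (59.7863, 14) (41.2935, 14)]  |A|=233.9083
5. ⊥bis P5·P3 via (47.555,3.865): [(48.3132, 0) (56.8126, 0) (59.7863, 14) (45.5667, 14)]  |A|=159.0326
6. ⊥bis P5·P4 via (27.36,7.71): [(48.3132, 0) (56.8126, 0) (59.7863, 14) (45.5667, 14)]  |A|=159.0326
7. ⊥bis P5·P6 via (49.625,3.25): [(46.685, 8.2995) (51.5172, 0) (56.8126, 0) (59.7863, 14) (45.5667, 14)]  |A|=145.7367
8. canonical 5-gon: [(46.685, 8.2995) (51.5172, 0) (56.8126, 0) (59.7863, 14) (45.5667, 14)]
9. shoelace: 145.7367

Area of P5's cell: 145.7367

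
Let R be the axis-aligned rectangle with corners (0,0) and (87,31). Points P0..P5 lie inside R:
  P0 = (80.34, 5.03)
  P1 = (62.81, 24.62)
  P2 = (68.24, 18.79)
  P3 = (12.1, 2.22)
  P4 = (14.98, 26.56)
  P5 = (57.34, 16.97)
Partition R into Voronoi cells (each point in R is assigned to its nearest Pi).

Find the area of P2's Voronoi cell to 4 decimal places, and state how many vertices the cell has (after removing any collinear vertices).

Area of P2's cell: 355.2916 (5 vertices)

1. box [0,87]×[0,31]: [(0, 0) (87, 0) (87, 31) (0, 31)]
2. ⊥bis P2·P0 via (74.29,11.91): [(0, 0) (60.7461, 0) (87, 23.0867) (87, 31) (0, 31)]  |A|=2393.942
3. ⊥bis P2·P1 via (65.525,21.705): [(42.2211, 0) (60.7461, 0) (87, 23.0867) (87, 31) (75.5047, 31)]  |A|=569.1918
4. ⊥bis P2·P3 via (40.17,10.505): [(43.0443, 0.7667) (43.2706, 0) (60.7461, 0) (87, 23.0867) (87, 31) (75.5047, 31)]  |A|=568.7895
5. ⊥bis P2·P4 via (41.61,22.675): [(43.0443, 0.7667) (43.2706, 0) (60.7461, 0) (87, 23.0867) (87, 31) (75.5047, 31)]  |A|=568.7895
6. ⊥bis P2·P5 via (62.79,17.88): [(62.6054, 18.9857) (65.1316, 3.8564) (87, 23.0867) (87, 31) (75.5047, 31)]  |A|=355.2916
7. canonical 5-gon: [(62.6054, 18.9857) (65.1316, 3.8564) (87, 23.0867) (87, 31) (75.5047, 31)]
8. shoelace: 355.2916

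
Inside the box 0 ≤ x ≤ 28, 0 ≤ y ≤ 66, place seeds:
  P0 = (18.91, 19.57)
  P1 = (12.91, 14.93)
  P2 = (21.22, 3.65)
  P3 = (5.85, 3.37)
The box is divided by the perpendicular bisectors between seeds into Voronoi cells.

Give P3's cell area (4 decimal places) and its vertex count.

1. box [0,28]×[0,66]: [(0, 0) (28, 0) (28, 66) (0, 66)]
2. ⊥bis P3·P0 via (12.38,11.47): [(0, 21.4504) (0, 0) (26.6077, 0)]  |A|=285.3734
3. ⊥bis P3·P1 via (9.38,9.15): [(0, 14.8786) (0, 0) (24.3622, 0)]  |A|=181.2376
4. ⊥bis P3·P2 via (13.535,3.51): [(13.4778, 6.6473) (0, 14.8786) (0, 0) (13.5989, 0)]  |A|=145.4642
5. canonical 4-gon: [(13.4778, 6.6473) (0, 14.8786) (0, 0) (13.5989, 0)]
6. shoelace: 145.4642

Area of P3's cell: 145.4642 (4 vertices)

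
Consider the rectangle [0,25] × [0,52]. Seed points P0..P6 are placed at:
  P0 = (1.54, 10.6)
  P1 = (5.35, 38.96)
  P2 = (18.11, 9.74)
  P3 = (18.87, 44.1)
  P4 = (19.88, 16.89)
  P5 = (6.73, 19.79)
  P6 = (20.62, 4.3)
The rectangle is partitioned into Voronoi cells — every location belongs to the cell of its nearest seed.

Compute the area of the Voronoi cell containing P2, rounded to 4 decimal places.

Area of P2's cell: 111.4643

1. box [0,25]×[0,52]: [(0, 0) (25, 0) (25, 52) (0, 52)]
2. ⊥bis P2·P0 via (9.825,10.17): [(9.2972, 0) (25, 0) (25, 52) (11.996, 52)]  |A|=746.3772
3. ⊥bis P2·P1 via (11.73,24.35): [(10.5338, 23.8277) (9.2972, 0) (25, 0) (25, 30.1448)]  |A|=405.1208
4. ⊥bis P2·P3 via (18.49,26.92): [(17.6574, 26.9384) (10.5338, 23.8277) (9.2972, 0) (25, 0) (25, 26.776)]  |A|=392.7528
5. ⊥bis P2·P4 via (18.995,13.315): [(10.1025, 15.5164) (9.2972, 0) (25, 0) (25, 11.8284)]  |A|=209.9327
6. ⊥bis P2·P5 via (12.42,14.765): [(12.5487, 14.9108) (9.9163, 11.93) (9.2972, 0) (25, 0) (25, 11.8284)]  |A|=205.4898
7. ⊥bis P2·P6 via (19.365,7.02): [(12.5487, 14.9108) (9.9163, 11.93) (9.4234, 2.433) (25, 9.62) (25, 11.8284)]  |A|=111.4643
8. canonical 5-gon: [(12.5487, 14.9108) (9.9163, 11.93) (9.4234, 2.433) (25, 9.62) (25, 11.8284)]
9. shoelace: 111.4643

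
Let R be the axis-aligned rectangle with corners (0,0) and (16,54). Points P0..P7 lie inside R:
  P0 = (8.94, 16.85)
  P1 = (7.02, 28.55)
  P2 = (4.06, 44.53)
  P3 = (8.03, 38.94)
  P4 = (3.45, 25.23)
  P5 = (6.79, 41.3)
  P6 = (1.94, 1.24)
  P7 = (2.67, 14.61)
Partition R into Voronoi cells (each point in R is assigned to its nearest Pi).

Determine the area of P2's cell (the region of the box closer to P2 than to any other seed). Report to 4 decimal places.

1. box [0,16]×[0,54]: [(0, 0) (16, 0) (16, 54) (0, 54)]
2. ⊥bis P2·P0 via (6.5,30.69): [(0, 29.544) (16, 32.3649) (16, 54) (0, 54)]  |A|=368.7288
3. ⊥bis P2·P1 via (5.54,36.54): [(0, 35.5138) (16, 38.4775) (16, 54) (0, 54)]  |A|=272.0693
4. ⊥bis P2·P3 via (6.045,41.735): [(0, 37.4419) (16, 48.805) (16, 54) (0, 54)]  |A|=174.025
5. ⊥bis P2·P4 via (3.755,34.88): [(0, 37.4419) (16, 48.805) (16, 54) (0, 54)]  |A|=174.025
6. ⊥bis P2·P5 via (5.425,42.915): [(0, 38.3298) (16, 51.853) (16, 54) (0, 54)]  |A|=142.5377
7. ⊥bis P2·P6 via (3,22.885): [(0, 38.3298) (16, 51.853) (16, 54) (0, 54)]  |A|=142.5377
8. ⊥bis P2·P7 via (3.365,29.57): [(0, 38.3298) (16, 51.853) (16, 54) (0, 54)]  |A|=142.5377
9. canonical 4-gon: [(0, 38.3298) (16, 51.853) (16, 54) (0, 54)]
10. shoelace: 142.5377

Area of P2's cell: 142.5377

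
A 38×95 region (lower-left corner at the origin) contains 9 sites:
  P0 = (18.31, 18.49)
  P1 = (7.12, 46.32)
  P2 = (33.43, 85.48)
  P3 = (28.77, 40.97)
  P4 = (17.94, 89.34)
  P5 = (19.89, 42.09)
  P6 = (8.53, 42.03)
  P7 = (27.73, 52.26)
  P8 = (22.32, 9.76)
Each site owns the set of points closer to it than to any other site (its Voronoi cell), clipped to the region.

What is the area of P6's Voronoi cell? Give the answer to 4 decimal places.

1. box [0,38]×[0,95]: [(0, 0) (38, 0) (38, 95) (0, 95)]
2. ⊥bis P6·P0 via (13.42,30.26): [(0, 24.6845) (38, 40.4721) (38, 95) (0, 95)]  |A|=2372.0252
3. ⊥bis P6·P1 via (7.825,44.175): [(0, 41.6031) (0, 24.6845) (38, 40.4721) (38, 54.0927)]  |A|=580.2455
4. ⊥bis P6·P2 via (20.98,63.755): [(37.8987, 54.0594) (0, 41.6031) (0, 24.6845) (38, 40.4721) (38, 54.0013)]  |A|=580.2409
5. ⊥bis P6·P3 via (18.65,41.5): [(18.9821, 47.842) (0, 41.6031) (0, 24.6845) (18.1646, 32.2312)]  |A|=299.2734
6. ⊥bis P6·P4 via (13.235,65.685): [(18.9821, 47.842) (0, 41.6031) (0, 24.6845) (18.1646, 32.2312)]  |A|=299.2734
7. ⊥bis P6·P5 via (14.21,42.06): [(14.1878, 46.2663) (0, 41.6031) (0, 24.6845) (14.2705, 30.6133)]  |A|=231.9515
8. ⊥bis P6·P7 via (18.13,47.145): [(14.1878, 46.2663) (0, 41.6031) (0, 24.6845) (14.2705, 30.6133)]  |A|=231.9515
9. ⊥bis P6·P8 via (15.425,25.895): [(14.1878, 46.2663) (0, 41.6031) (0, 24.6845) (14.2705, 30.6133)]  |A|=231.9515
10. canonical 4-gon: [(14.1878, 46.2663) (0, 41.6031) (0, 24.6845) (14.2705, 30.6133)]
11. shoelace: 231.9515

Area of P6's cell: 231.9515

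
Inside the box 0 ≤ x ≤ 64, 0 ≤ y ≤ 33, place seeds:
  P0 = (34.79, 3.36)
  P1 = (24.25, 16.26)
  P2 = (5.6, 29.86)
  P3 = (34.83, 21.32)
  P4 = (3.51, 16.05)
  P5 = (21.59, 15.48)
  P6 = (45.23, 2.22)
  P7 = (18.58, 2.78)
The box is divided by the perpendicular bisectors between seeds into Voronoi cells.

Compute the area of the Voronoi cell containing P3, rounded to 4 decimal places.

1. box [0,64]×[0,33]: [(0, 0) (64, 0) (64, 33) (0, 33)]
2. ⊥bis P3·P0 via (34.81,12.34): [(0, 12.4175) (64, 12.275) (64, 33) (0, 33)]  |A|=1321.8395
3. ⊥bis P3·P1 via (29.54,18.79): [(32.6225, 12.3449) (64, 12.275) (64, 33) (22.7439, 33)]  |A|=751.2249
4. ⊥bis P3·P2 via (20.215,25.59): [(32.6225, 12.3449) (64, 12.275) (64, 33) (22.7439, 33)]  |A|=751.2249
5. ⊥bis P3·P4 via (19.17,18.685): [(32.6225, 12.3449) (64, 12.275) (64, 33) (22.7439, 33)]  |A|=751.2249
6. ⊥bis P3·P5 via (28.21,18.4): [(32.6225, 12.3449) (64, 12.275) (64, 33) (22.7439, 33)]  |A|=751.2249
7. ⊥bis P3·P6 via (40.03,11.77): [(32.6225, 12.3449) (41.0513, 12.3261) (64, 24.8217) (64, 33) (22.7439, 33)]  |A|=607.2592
8. ⊥bis P3·P7 via (26.705,12.05): [(32.6225, 12.3449) (41.0513, 12.3261) (64, 24.8217) (64, 33) (22.7439, 33)]  |A|=607.2592
9. canonical 5-gon: [(32.6225, 12.3449) (41.0513, 12.3261) (64, 24.8217) (64, 33) (22.7439, 33)]
10. shoelace: 607.2592

Area of P3's cell: 607.2592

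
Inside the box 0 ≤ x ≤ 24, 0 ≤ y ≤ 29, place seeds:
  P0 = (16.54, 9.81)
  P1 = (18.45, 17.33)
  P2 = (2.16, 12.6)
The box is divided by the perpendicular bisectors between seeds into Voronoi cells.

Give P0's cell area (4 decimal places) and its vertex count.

Area of P0's cell: 212.2140 (4 vertices)

1. box [0,24]×[0,29]: [(0, 0) (24, 0) (24, 29) (0, 29)]
2. ⊥bis P0·P1 via (17.495,13.57): [(0, 18.0135) (0, 0) (24, 0) (24, 11.9178)]  |A|=359.1761
3. ⊥bis P0·P2 via (9.35,11.205): [(10.1698, 15.4305) (7.176, 0) (24, 0) (24, 11.9178)]  |A|=212.214
4. canonical 4-gon: [(10.1698, 15.4305) (7.176, 0) (24, 0) (24, 11.9178)]
5. shoelace: 212.214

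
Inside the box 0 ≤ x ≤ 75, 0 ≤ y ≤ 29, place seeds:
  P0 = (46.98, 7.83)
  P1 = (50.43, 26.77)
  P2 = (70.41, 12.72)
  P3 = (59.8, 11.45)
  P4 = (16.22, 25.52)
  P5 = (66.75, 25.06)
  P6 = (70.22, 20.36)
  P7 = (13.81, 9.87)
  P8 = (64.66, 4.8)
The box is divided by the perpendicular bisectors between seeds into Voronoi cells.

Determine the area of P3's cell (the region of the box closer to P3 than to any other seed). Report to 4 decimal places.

Area of P3's cell: 154.5771

1. box [0,75]×[0,29]: [(0, 0) (75, 0) (75, 29) (0, 29)]
2. ⊥bis P3·P0 via (53.39,9.64): [(56.1121, 0) (75, 0) (75, 29) (47.9233, 29)]  |A|=666.4874
3. ⊥bis P3·P1 via (55.115,19.11): [(51.3638, 16.8157) (56.1121, 0) (75, 0) (75, 29) (71.2852, 29)]  |A|=524.163
4. ⊥bis P3·P2 via (65.105,12.085): [(63.64, 24.3241) (51.3638, 16.8157) (56.1121, 0) (66.5516, 0)]  |A|=248.0078
5. ⊥bis P3·P4 via (38.01,18.485): [(63.64, 24.3241) (51.3638, 16.8157) (56.1121, 0) (66.5516, 0)]  |A|=248.0078
6. ⊥bis P3·P5 via (63.275,18.255): [(64.4375, 17.6614) (58.0661, 20.9149) (51.3638, 16.8157) (56.1121, 0) (66.5516, 0)]  |A|=228.0798
7. ⊥bis P3·P6 via (65.01,15.905): [(64.5888, 16.3976) (62.7878, 18.5038) (58.0661, 20.9149) (51.3638, 16.8157) (56.1121, 0) (66.5516, 0)]  |A|=227.1011
8. ⊥bis P3·P7 via (36.805,10.66): [(64.5888, 16.3976) (62.7878, 18.5038) (58.0661, 20.9149) (51.3638, 16.8157) (56.1121, 0) (66.5516, 0)]  |A|=227.1011
9. ⊥bis P3·P8 via (62.23,8.125): [(65.3096, 10.3757) (64.5888, 16.3976) (62.7878, 18.5038) (58.0661, 20.9149) (51.3638, 16.8157) (55.2568, 3.0288)]  |A|=154.5771
10. canonical 6-gon: [(65.3096, 10.3757) (64.5888, 16.3976) (62.7878, 18.5038) (58.0661, 20.9149) (51.3638, 16.8157) (55.2568, 3.0288)]
11. shoelace: 154.5771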